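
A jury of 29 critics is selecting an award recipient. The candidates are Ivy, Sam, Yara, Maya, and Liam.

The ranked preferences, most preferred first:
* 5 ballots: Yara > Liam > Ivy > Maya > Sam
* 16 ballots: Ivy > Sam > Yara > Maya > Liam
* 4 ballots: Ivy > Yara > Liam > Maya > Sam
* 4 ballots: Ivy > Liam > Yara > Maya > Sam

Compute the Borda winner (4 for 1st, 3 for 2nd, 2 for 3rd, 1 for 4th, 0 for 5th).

Ivy

Ivy: 5×2 + 16×4 + 4×4 + 4×4 = 106
Sam: 5×0 + 16×3 + 4×0 + 4×0 = 48
Yara: 5×4 + 16×2 + 4×3 + 4×2 = 72
Maya: 5×1 + 16×1 + 4×1 + 4×1 = 29
Liam: 5×3 + 16×0 + 4×2 + 4×3 = 35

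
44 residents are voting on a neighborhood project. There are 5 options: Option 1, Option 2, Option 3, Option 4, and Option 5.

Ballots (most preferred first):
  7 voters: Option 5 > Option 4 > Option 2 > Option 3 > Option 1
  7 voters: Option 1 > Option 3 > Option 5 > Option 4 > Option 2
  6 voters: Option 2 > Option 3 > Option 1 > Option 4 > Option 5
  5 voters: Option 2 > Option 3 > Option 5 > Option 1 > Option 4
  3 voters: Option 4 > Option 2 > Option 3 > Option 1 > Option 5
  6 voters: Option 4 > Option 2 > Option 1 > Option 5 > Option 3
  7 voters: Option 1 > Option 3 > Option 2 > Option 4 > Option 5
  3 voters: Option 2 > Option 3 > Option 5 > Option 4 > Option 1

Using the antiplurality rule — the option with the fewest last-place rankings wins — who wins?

Option 4

Last-place votes: Option 1 10, Option 2 7, Option 3 6, Option 4 5, Option 5 16.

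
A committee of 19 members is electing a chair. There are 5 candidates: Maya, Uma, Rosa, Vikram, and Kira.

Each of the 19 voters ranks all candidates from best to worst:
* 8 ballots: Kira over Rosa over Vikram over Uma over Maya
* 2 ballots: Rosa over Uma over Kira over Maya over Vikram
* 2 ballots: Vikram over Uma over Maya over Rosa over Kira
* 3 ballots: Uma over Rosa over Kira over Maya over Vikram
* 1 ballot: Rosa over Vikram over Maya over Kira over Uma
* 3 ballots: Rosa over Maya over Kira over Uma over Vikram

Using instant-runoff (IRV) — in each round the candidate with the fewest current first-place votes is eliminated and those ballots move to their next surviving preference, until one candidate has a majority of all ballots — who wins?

Round 1: Maya 0, Uma 3, Rosa 6, Vikram 2, Kira 8. Maya eliminated.
Round 2: Uma 3, Rosa 6, Vikram 2, Kira 8. Vikram eliminated.
Round 3: Uma 5, Rosa 6, Kira 8. Uma eliminated.
Round 4: Rosa 11, Kira 8. Rosa has a majority (≥10).

Rosa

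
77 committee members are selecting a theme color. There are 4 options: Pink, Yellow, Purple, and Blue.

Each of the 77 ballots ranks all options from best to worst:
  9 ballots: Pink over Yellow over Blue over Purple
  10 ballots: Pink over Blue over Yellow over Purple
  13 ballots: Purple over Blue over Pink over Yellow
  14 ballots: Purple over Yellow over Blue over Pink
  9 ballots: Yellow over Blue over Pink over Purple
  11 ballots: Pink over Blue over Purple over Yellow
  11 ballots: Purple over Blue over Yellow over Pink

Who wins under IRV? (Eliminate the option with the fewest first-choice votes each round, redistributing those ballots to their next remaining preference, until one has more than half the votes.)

Pink

Round 1: Pink 30, Yellow 9, Purple 38, Blue 0. Blue eliminated.
Round 2: Pink 30, Yellow 9, Purple 38. Yellow eliminated.
Round 3: Pink 39, Purple 38. Pink has a majority (≥39).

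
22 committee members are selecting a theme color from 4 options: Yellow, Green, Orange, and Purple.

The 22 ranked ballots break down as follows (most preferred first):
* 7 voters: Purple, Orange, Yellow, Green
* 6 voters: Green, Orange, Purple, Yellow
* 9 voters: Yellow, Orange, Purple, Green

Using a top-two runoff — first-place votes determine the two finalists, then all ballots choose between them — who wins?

Purple

Round 1 first-place votes: Yellow 9, Green 6, Orange 0, Purple 7. Yellow and Purple advance.
Runoff: Yellow is ranked above Purple on 9 ballots, Purple above Yellow on 13.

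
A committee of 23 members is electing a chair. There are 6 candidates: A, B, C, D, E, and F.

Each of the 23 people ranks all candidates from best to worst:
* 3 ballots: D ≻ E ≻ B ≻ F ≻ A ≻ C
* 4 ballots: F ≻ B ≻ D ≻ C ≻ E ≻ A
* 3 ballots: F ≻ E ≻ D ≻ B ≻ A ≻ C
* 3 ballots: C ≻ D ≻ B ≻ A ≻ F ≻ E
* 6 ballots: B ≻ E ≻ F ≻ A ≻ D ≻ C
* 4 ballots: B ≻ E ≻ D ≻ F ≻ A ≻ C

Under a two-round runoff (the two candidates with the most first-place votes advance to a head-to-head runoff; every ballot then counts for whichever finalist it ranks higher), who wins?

B

Round 1 first-place votes: A 0, B 10, C 3, D 3, E 0, F 7. B and F advance.
Runoff: B is ranked above F on 16 ballots, F above B on 7.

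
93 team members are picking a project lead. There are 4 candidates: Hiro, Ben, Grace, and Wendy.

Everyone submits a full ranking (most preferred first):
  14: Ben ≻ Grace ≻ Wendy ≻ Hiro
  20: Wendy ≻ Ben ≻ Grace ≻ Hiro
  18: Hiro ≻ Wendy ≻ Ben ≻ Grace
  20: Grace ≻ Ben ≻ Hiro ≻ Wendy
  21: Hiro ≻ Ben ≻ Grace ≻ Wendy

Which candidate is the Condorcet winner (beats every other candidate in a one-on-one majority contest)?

Ben vs Hiro: 54–39
Ben vs Grace: 73–20
Ben vs Wendy: 55–38
Ben beats every other candidate.

Ben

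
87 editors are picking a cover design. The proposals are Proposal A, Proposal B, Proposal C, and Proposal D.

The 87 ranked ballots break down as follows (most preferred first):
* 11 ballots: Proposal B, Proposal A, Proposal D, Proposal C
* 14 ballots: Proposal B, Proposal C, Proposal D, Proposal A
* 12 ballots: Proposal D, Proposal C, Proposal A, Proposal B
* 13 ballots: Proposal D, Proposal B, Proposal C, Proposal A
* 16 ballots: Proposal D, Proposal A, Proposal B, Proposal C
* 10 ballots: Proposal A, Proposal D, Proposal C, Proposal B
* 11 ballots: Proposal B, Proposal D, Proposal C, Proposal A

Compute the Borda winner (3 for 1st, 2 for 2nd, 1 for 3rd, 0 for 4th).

Proposal D

Proposal A: 11×2 + 14×0 + 12×1 + 13×0 + 16×2 + 10×3 + 11×0 = 96
Proposal B: 11×3 + 14×3 + 12×0 + 13×2 + 16×1 + 10×0 + 11×3 = 150
Proposal C: 11×0 + 14×2 + 12×2 + 13×1 + 16×0 + 10×1 + 11×1 = 86
Proposal D: 11×1 + 14×1 + 12×3 + 13×3 + 16×3 + 10×2 + 11×2 = 190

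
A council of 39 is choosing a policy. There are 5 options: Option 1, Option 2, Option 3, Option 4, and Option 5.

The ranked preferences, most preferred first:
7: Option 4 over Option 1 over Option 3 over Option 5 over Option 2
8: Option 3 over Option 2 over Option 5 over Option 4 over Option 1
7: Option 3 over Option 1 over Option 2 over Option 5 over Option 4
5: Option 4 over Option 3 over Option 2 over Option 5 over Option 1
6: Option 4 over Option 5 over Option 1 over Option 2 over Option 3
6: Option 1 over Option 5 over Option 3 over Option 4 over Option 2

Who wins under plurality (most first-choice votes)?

First-place votes: Option 1 6, Option 2 0, Option 3 15, Option 4 18, Option 5 0.

Option 4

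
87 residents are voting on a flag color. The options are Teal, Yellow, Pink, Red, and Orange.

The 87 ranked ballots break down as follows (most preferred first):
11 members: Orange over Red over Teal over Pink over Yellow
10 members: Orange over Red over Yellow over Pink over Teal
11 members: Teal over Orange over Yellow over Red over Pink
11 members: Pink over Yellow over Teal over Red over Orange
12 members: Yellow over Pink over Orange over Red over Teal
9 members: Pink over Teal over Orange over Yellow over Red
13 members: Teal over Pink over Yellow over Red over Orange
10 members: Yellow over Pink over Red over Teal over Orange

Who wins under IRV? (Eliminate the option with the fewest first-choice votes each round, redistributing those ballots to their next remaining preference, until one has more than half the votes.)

Teal

Round 1: Teal 24, Yellow 22, Pink 20, Red 0, Orange 21. Red eliminated.
Round 2: Teal 24, Yellow 22, Pink 20, Orange 21. Pink eliminated.
Round 3: Teal 33, Yellow 33, Orange 21. Orange eliminated.
Round 4: Teal 44, Yellow 43. Teal has a majority (≥44).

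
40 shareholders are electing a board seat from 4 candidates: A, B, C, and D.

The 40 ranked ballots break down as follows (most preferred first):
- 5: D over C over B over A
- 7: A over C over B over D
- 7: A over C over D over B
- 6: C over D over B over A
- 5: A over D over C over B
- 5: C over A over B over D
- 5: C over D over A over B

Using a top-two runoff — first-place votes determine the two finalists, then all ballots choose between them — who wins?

Round 1 first-place votes: A 19, B 0, C 16, D 5. A and C advance.
Runoff: A is ranked above C on 19 ballots, C above A on 21.

C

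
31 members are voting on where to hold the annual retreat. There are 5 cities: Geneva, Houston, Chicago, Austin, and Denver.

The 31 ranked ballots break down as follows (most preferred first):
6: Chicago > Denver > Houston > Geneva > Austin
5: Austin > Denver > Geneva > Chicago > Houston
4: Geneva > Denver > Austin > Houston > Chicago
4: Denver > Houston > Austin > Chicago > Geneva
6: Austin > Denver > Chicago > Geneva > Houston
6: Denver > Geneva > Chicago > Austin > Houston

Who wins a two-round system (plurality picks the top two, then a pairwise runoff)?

Denver

Round 1 first-place votes: Geneva 4, Houston 0, Chicago 6, Austin 11, Denver 10. Austin and Denver advance.
Runoff: Austin is ranked above Denver on 11 ballots, Denver above Austin on 20.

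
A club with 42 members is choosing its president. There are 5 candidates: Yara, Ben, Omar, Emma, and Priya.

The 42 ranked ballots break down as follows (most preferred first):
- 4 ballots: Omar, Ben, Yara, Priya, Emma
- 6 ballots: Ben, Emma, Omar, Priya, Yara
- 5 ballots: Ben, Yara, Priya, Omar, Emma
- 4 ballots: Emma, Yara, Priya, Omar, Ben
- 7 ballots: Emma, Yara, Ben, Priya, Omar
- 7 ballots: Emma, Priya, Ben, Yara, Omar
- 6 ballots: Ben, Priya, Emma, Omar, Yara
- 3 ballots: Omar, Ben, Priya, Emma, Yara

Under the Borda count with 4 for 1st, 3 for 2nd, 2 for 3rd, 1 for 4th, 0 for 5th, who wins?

Yara: 4×2 + 6×0 + 5×3 + 4×3 + 7×3 + 7×1 + 6×0 + 3×0 = 63
Ben: 4×3 + 6×4 + 5×4 + 4×0 + 7×2 + 7×2 + 6×4 + 3×3 = 117
Omar: 4×4 + 6×2 + 5×1 + 4×1 + 7×0 + 7×0 + 6×1 + 3×4 = 55
Emma: 4×0 + 6×3 + 5×0 + 4×4 + 7×4 + 7×4 + 6×2 + 3×1 = 105
Priya: 4×1 + 6×1 + 5×2 + 4×2 + 7×1 + 7×3 + 6×3 + 3×2 = 80

Ben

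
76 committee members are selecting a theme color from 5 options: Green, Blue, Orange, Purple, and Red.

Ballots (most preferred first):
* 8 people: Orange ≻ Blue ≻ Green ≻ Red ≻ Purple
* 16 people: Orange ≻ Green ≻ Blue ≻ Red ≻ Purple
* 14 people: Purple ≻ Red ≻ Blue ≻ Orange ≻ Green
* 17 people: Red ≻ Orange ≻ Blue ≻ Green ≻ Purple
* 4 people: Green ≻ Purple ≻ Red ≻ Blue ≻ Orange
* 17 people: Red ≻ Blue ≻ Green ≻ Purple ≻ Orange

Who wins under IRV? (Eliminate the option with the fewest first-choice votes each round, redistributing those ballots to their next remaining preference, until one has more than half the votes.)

Red

Round 1: Green 4, Blue 0, Orange 24, Purple 14, Red 34. Blue eliminated.
Round 2: Green 4, Orange 24, Purple 14, Red 34. Green eliminated.
Round 3: Orange 24, Purple 18, Red 34. Purple eliminated.
Round 4: Orange 24, Red 52. Red has a majority (≥39).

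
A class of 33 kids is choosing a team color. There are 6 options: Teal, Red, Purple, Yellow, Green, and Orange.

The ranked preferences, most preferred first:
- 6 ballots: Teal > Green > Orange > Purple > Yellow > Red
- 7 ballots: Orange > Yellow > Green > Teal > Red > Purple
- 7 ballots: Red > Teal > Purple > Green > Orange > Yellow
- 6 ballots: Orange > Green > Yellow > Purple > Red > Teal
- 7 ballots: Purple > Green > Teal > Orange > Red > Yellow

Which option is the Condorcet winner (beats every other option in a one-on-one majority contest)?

Green vs Teal: 20–13
Green vs Red: 26–7
Green vs Purple: 19–14
Green vs Yellow: 26–7
Green vs Orange: 20–13
Green beats every other option.

Green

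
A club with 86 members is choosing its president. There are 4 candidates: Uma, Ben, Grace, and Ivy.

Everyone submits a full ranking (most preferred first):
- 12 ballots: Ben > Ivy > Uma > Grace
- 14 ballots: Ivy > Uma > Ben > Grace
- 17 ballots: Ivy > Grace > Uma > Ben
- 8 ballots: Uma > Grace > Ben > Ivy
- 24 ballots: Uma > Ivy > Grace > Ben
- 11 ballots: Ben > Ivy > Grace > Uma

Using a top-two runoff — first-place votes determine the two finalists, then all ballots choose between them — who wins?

Round 1 first-place votes: Uma 32, Ben 23, Grace 0, Ivy 31. Uma and Ivy advance.
Runoff: Uma is ranked above Ivy on 32 ballots, Ivy above Uma on 54.

Ivy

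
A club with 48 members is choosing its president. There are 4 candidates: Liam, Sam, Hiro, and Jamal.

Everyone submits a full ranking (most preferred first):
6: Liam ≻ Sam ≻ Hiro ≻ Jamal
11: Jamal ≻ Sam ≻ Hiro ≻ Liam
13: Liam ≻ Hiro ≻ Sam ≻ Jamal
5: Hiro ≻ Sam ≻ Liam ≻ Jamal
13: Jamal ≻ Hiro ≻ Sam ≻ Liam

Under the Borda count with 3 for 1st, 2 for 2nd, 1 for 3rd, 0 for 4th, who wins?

Liam: 6×3 + 11×0 + 13×3 + 5×1 + 13×0 = 62
Sam: 6×2 + 11×2 + 13×1 + 5×2 + 13×1 = 70
Hiro: 6×1 + 11×1 + 13×2 + 5×3 + 13×2 = 84
Jamal: 6×0 + 11×3 + 13×0 + 5×0 + 13×3 = 72

Hiro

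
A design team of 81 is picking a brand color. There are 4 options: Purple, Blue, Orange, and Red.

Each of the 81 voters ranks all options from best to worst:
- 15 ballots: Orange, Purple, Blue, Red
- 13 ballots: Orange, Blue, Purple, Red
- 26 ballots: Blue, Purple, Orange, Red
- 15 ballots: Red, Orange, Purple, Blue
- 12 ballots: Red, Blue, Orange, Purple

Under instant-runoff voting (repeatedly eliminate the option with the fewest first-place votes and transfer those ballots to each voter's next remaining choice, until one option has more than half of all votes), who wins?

Round 1: Purple 0, Blue 26, Orange 28, Red 27. Purple eliminated.
Round 2: Blue 26, Orange 28, Red 27. Blue eliminated.
Round 3: Orange 54, Red 27. Orange has a majority (≥41).

Orange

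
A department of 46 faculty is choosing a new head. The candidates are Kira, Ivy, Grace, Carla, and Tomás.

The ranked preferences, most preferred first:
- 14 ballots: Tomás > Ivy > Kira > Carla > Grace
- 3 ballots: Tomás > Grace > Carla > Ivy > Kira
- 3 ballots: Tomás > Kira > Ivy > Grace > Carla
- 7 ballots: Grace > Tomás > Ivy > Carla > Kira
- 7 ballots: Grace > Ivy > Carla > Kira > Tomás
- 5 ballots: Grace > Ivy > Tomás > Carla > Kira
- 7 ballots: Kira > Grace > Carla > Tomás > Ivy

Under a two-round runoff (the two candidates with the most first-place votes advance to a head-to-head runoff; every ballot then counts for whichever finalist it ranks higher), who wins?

Grace

Round 1 first-place votes: Kira 7, Ivy 0, Grace 19, Carla 0, Tomás 20. Tomás and Grace advance.
Runoff: Tomás is ranked above Grace on 20 ballots, Grace above Tomás on 26.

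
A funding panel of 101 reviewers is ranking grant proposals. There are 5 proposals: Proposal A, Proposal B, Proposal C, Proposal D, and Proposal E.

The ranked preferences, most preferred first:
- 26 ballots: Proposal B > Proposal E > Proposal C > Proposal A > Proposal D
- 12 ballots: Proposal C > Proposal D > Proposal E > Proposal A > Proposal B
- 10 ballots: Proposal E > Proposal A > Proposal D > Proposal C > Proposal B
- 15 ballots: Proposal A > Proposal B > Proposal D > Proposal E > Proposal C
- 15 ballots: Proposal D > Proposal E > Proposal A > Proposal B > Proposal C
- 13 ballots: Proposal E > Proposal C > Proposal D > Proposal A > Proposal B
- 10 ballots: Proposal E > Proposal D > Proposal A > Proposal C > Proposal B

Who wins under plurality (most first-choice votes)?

First-place votes: Proposal A 15, Proposal B 26, Proposal C 12, Proposal D 15, Proposal E 33.

Proposal E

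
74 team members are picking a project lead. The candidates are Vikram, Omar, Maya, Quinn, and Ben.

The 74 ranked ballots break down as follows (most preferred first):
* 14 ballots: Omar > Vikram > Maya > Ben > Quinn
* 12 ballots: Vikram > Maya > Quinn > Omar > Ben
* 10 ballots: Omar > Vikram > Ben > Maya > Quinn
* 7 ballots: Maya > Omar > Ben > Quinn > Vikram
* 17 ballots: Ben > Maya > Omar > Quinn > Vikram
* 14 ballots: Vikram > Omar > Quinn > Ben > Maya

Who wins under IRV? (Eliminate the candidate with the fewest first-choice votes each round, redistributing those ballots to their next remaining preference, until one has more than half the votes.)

Round 1: Vikram 26, Omar 24, Maya 7, Quinn 0, Ben 17. Quinn eliminated.
Round 2: Vikram 26, Omar 24, Maya 7, Ben 17. Maya eliminated.
Round 3: Vikram 26, Omar 31, Ben 17. Ben eliminated.
Round 4: Vikram 26, Omar 48. Omar has a majority (≥38).

Omar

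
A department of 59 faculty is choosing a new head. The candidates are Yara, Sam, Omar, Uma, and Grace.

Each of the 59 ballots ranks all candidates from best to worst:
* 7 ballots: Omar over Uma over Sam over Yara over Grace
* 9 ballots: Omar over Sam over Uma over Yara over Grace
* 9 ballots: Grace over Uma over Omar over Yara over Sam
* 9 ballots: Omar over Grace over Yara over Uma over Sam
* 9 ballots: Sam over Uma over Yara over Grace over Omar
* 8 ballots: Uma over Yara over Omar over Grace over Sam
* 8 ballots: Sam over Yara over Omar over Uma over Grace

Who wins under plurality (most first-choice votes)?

Omar

First-place votes: Yara 0, Sam 17, Omar 25, Uma 8, Grace 9.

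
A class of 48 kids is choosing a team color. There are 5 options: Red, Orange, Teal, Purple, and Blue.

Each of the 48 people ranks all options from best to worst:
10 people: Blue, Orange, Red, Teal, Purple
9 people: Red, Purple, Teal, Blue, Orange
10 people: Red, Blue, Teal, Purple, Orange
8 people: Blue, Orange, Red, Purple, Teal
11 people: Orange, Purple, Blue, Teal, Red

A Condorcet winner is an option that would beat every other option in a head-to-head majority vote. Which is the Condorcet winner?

Blue vs Red: 29–19
Blue vs Orange: 37–11
Blue vs Teal: 39–9
Blue vs Purple: 28–20
Blue beats every other option.

Blue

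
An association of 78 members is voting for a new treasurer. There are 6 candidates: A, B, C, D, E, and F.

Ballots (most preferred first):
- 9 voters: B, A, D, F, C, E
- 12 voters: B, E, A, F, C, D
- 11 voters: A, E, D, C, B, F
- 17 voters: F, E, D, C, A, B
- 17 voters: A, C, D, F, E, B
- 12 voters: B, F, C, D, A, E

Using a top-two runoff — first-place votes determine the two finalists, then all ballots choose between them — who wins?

Round 1 first-place votes: A 28, B 33, C 0, D 0, E 0, F 17. B and A advance.
Runoff: B is ranked above A on 33 ballots, A above B on 45.

A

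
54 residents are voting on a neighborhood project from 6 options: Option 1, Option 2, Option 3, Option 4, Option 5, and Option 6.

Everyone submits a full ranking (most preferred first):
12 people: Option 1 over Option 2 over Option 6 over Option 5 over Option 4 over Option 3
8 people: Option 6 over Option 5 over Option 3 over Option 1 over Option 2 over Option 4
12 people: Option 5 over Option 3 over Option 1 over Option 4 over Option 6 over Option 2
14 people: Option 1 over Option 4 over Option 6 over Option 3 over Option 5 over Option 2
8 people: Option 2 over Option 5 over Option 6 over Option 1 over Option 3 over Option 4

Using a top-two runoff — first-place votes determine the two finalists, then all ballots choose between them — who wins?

Round 1 first-place votes: Option 1 26, Option 2 8, Option 3 0, Option 4 0, Option 5 12, Option 6 8. Option 1 and Option 5 advance.
Runoff: Option 1 is ranked above Option 5 on 26 ballots, Option 5 above Option 1 on 28.

Option 5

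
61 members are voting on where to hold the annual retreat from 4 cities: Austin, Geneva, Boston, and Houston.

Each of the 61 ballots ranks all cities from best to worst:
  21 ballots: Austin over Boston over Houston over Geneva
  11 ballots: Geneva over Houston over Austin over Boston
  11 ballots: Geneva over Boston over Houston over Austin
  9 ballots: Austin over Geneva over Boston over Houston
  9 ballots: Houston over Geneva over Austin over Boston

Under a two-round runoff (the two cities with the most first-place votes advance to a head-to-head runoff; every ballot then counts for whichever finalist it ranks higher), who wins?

Geneva

Round 1 first-place votes: Austin 30, Geneva 22, Boston 0, Houston 9. Austin and Geneva advance.
Runoff: Austin is ranked above Geneva on 30 ballots, Geneva above Austin on 31.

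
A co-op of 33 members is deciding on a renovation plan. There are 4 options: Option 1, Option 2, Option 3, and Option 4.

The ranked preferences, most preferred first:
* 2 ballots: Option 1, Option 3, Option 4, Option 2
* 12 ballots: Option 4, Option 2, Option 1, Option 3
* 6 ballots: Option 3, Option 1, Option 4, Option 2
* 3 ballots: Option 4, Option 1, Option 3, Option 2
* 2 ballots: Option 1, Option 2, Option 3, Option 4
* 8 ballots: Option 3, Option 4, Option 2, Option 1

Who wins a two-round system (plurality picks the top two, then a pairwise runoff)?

Round 1 first-place votes: Option 1 4, Option 2 0, Option 3 14, Option 4 15. Option 4 and Option 3 advance.
Runoff: Option 4 is ranked above Option 3 on 15 ballots, Option 3 above Option 4 on 18.

Option 3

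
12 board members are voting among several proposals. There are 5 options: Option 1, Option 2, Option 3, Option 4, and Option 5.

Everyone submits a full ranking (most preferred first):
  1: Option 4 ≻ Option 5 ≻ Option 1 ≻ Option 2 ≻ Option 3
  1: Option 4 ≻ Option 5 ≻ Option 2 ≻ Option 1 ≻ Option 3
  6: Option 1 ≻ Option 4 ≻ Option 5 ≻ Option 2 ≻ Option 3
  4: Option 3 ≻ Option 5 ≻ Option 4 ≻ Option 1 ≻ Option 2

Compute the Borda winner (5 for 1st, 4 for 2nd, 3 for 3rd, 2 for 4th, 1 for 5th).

Option 4

Option 1: 1×3 + 1×2 + 6×5 + 4×2 = 43
Option 2: 1×2 + 1×3 + 6×2 + 4×1 = 21
Option 3: 1×1 + 1×1 + 6×1 + 4×5 = 28
Option 4: 1×5 + 1×5 + 6×4 + 4×3 = 46
Option 5: 1×4 + 1×4 + 6×3 + 4×4 = 42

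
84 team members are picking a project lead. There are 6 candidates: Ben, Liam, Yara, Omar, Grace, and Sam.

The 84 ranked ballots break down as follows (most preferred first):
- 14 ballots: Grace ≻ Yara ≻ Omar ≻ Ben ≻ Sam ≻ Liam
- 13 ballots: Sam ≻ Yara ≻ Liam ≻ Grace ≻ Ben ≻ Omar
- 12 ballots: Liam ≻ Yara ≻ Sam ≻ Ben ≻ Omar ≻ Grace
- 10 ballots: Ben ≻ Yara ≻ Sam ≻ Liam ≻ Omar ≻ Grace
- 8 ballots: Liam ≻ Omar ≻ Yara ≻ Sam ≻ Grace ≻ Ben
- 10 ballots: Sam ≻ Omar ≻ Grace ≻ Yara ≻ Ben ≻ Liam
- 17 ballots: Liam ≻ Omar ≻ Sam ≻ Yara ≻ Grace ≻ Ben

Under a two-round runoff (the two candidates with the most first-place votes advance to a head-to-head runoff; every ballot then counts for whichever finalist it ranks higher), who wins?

Round 1 first-place votes: Ben 10, Liam 37, Yara 0, Omar 0, Grace 14, Sam 23. Liam and Sam advance.
Runoff: Liam is ranked above Sam on 37 ballots, Sam above Liam on 47.

Sam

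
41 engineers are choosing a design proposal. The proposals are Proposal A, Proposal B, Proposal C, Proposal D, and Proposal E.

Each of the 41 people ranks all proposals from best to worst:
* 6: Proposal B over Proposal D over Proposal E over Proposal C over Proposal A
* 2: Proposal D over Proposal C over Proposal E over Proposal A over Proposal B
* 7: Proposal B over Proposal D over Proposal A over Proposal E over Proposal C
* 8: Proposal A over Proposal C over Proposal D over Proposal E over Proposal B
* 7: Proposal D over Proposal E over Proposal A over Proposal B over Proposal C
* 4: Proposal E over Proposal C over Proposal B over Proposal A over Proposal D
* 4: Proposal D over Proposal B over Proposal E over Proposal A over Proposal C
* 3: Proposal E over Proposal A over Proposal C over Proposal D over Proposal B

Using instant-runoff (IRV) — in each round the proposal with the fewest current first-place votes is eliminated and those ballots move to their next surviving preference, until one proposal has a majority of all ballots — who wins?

Round 1: Proposal A 8, Proposal B 13, Proposal C 0, Proposal D 13, Proposal E 7. Proposal C eliminated.
Round 2: Proposal A 8, Proposal B 13, Proposal D 13, Proposal E 7. Proposal E eliminated.
Round 3: Proposal A 11, Proposal B 17, Proposal D 13. Proposal A eliminated.
Round 4: Proposal B 17, Proposal D 24. Proposal D has a majority (≥21).

Proposal D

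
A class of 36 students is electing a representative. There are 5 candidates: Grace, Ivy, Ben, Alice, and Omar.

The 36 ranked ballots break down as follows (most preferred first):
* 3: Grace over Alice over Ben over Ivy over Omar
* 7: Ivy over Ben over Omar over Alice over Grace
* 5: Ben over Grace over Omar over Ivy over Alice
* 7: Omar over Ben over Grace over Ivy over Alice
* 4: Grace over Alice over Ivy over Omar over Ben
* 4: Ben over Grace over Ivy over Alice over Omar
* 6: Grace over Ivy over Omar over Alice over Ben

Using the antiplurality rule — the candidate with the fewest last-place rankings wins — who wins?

Last-place votes: Grace 7, Ivy 0, Ben 10, Alice 12, Omar 7.

Ivy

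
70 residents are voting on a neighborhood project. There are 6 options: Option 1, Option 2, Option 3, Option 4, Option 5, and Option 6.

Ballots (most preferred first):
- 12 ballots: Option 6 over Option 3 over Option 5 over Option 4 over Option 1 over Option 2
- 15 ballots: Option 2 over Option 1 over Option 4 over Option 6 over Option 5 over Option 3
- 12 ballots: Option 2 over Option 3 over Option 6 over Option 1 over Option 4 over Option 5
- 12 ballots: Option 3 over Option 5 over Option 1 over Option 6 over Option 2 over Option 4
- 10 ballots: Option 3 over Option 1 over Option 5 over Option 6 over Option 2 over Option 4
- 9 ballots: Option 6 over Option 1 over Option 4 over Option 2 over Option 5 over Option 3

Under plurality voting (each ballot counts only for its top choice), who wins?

Option 2

First-place votes: Option 1 0, Option 2 27, Option 3 22, Option 4 0, Option 5 0, Option 6 21.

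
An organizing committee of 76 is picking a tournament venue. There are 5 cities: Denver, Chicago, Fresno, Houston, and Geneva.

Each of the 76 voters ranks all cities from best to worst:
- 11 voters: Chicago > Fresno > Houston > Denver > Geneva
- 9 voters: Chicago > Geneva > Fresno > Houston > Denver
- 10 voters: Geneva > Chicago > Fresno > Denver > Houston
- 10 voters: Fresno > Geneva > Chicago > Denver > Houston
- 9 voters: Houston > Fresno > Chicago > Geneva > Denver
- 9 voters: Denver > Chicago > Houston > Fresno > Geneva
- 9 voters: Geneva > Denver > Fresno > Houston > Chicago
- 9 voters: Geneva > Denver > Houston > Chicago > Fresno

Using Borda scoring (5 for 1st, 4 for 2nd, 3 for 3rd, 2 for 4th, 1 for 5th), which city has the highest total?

Chicago

Denver: 11×2 + 9×1 + 10×2 + 10×2 + 9×1 + 9×5 + 9×4 + 9×4 = 197
Chicago: 11×5 + 9×5 + 10×4 + 10×3 + 9×3 + 9×4 + 9×1 + 9×2 = 260
Fresno: 11×4 + 9×3 + 10×3 + 10×5 + 9×4 + 9×2 + 9×3 + 9×1 = 241
Houston: 11×3 + 9×2 + 10×1 + 10×1 + 9×5 + 9×3 + 9×2 + 9×3 = 188
Geneva: 11×1 + 9×4 + 10×5 + 10×4 + 9×2 + 9×1 + 9×5 + 9×5 = 254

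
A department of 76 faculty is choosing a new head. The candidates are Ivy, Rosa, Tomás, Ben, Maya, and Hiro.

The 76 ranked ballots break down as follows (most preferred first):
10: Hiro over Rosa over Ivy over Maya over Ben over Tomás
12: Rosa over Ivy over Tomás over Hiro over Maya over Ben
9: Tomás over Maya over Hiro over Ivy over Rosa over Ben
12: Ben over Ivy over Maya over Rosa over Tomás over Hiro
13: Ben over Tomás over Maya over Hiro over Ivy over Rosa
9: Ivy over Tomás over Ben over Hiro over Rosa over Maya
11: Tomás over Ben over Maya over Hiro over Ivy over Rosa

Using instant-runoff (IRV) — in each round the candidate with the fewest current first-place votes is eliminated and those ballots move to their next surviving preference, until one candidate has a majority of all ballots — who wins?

Round 1: Ivy 9, Rosa 12, Tomás 20, Ben 25, Maya 0, Hiro 10. Maya eliminated.
Round 2: Ivy 9, Rosa 12, Tomás 20, Ben 25, Hiro 10. Ivy eliminated.
Round 3: Rosa 12, Tomás 29, Ben 25, Hiro 10. Hiro eliminated.
Round 4: Rosa 22, Tomás 29, Ben 25. Rosa eliminated.
Round 5: Tomás 41, Ben 35. Tomás has a majority (≥39).

Tomás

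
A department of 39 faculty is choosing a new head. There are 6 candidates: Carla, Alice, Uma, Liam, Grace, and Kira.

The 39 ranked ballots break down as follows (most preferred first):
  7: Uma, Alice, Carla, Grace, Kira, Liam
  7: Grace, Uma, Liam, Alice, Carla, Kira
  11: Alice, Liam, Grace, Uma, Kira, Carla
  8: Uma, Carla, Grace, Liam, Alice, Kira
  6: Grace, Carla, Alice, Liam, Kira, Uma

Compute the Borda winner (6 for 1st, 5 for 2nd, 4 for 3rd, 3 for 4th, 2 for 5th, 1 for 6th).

Carla: 7×4 + 7×2 + 11×1 + 8×5 + 6×5 = 123
Alice: 7×5 + 7×3 + 11×6 + 8×2 + 6×4 = 162
Uma: 7×6 + 7×5 + 11×3 + 8×6 + 6×1 = 164
Liam: 7×1 + 7×4 + 11×5 + 8×3 + 6×3 = 132
Grace: 7×3 + 7×6 + 11×4 + 8×4 + 6×6 = 175
Kira: 7×2 + 7×1 + 11×2 + 8×1 + 6×2 = 63

Grace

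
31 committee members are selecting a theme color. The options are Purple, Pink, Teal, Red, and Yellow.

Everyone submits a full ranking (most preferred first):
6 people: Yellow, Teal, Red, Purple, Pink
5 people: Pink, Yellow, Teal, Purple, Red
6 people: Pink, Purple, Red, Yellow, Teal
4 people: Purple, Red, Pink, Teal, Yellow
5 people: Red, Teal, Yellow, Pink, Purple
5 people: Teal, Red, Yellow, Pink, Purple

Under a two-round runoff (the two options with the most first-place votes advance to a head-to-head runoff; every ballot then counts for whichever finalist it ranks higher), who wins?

Round 1 first-place votes: Purple 4, Pink 11, Teal 5, Red 5, Yellow 6. Pink and Yellow advance.
Runoff: Pink is ranked above Yellow on 15 ballots, Yellow above Pink on 16.

Yellow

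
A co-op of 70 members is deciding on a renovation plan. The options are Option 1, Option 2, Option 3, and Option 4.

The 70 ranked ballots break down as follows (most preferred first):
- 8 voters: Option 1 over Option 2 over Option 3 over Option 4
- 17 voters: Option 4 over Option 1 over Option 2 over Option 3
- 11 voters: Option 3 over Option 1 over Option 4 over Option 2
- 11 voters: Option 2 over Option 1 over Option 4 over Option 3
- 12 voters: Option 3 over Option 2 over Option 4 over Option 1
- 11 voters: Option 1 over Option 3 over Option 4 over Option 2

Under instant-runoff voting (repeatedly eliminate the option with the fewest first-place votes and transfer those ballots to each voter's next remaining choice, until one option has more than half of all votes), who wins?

Round 1: Option 1 19, Option 2 11, Option 3 23, Option 4 17. Option 2 eliminated.
Round 2: Option 1 30, Option 3 23, Option 4 17. Option 4 eliminated.
Round 3: Option 1 47, Option 3 23. Option 1 has a majority (≥36).

Option 1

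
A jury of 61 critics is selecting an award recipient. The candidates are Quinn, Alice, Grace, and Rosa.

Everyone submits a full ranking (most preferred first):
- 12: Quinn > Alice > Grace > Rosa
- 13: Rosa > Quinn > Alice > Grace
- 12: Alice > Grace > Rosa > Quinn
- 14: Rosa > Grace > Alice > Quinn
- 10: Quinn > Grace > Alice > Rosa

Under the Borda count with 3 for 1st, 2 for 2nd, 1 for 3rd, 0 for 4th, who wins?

Quinn: 12×3 + 13×2 + 12×0 + 14×0 + 10×3 = 92
Alice: 12×2 + 13×1 + 12×3 + 14×1 + 10×1 = 97
Grace: 12×1 + 13×0 + 12×2 + 14×2 + 10×2 = 84
Rosa: 12×0 + 13×3 + 12×1 + 14×3 + 10×0 = 93

Alice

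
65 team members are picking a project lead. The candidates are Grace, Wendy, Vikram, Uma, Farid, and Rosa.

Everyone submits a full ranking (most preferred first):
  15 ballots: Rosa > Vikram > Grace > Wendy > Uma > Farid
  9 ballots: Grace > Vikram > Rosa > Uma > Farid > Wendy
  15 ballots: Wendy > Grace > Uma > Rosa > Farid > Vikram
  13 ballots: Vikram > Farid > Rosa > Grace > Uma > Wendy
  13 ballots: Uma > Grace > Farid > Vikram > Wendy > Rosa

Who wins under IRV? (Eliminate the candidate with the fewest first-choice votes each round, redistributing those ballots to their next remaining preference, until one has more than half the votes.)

Round 1: Grace 9, Wendy 15, Vikram 13, Uma 13, Farid 0, Rosa 15. Farid eliminated.
Round 2: Grace 9, Wendy 15, Vikram 13, Uma 13, Rosa 15. Grace eliminated.
Round 3: Wendy 15, Vikram 22, Uma 13, Rosa 15. Uma eliminated.
Round 4: Wendy 15, Vikram 35, Rosa 15. Vikram has a majority (≥33).

Vikram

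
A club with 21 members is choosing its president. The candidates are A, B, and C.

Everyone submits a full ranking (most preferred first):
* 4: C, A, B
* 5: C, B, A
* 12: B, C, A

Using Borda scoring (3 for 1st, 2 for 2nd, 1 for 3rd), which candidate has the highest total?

C

A: 4×2 + 5×1 + 12×1 = 25
B: 4×1 + 5×2 + 12×3 = 50
C: 4×3 + 5×3 + 12×2 = 51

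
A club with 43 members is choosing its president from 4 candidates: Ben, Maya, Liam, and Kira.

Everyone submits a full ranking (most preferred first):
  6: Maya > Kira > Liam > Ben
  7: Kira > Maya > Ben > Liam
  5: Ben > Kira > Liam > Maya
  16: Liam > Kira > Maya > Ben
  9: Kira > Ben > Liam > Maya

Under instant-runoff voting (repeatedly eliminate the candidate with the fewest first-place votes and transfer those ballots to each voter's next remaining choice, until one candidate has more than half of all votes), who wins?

Kira

Round 1: Ben 5, Maya 6, Liam 16, Kira 16. Ben eliminated.
Round 2: Maya 6, Liam 16, Kira 21. Maya eliminated.
Round 3: Liam 16, Kira 27. Kira has a majority (≥22).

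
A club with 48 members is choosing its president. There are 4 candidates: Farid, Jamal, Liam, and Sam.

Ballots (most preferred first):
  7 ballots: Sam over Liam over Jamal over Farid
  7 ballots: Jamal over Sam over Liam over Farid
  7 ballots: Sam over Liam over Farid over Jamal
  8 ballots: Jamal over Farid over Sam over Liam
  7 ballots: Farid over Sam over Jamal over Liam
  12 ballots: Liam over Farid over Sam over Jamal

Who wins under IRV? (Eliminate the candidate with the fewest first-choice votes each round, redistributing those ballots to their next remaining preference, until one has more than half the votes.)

Round 1: Farid 7, Jamal 15, Liam 12, Sam 14. Farid eliminated.
Round 2: Jamal 15, Liam 12, Sam 21. Liam eliminated.
Round 3: Jamal 15, Sam 33. Sam has a majority (≥25).

Sam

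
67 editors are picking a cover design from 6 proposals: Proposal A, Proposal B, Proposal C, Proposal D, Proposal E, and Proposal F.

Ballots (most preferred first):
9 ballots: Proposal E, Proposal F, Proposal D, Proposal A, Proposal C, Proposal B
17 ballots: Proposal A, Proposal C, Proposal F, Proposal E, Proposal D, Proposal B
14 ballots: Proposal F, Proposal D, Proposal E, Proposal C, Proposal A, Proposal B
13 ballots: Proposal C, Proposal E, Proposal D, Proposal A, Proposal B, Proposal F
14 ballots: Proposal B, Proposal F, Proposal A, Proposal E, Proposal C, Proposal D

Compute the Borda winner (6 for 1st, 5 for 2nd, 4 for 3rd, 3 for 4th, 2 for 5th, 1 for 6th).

Proposal A: 9×3 + 17×6 + 14×2 + 13×3 + 14×4 = 252
Proposal B: 9×1 + 17×1 + 14×1 + 13×2 + 14×6 = 150
Proposal C: 9×2 + 17×5 + 14×3 + 13×6 + 14×2 = 251
Proposal D: 9×4 + 17×2 + 14×5 + 13×4 + 14×1 = 206
Proposal E: 9×6 + 17×3 + 14×4 + 13×5 + 14×3 = 268
Proposal F: 9×5 + 17×4 + 14×6 + 13×1 + 14×5 = 280

Proposal F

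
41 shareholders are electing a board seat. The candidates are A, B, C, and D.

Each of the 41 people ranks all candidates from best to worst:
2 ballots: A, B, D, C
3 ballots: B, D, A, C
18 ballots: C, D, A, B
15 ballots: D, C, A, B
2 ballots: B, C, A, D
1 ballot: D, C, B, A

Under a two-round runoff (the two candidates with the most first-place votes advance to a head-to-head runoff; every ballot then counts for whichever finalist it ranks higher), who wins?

D

Round 1 first-place votes: A 2, B 5, C 18, D 16. C and D advance.
Runoff: C is ranked above D on 20 ballots, D above C on 21.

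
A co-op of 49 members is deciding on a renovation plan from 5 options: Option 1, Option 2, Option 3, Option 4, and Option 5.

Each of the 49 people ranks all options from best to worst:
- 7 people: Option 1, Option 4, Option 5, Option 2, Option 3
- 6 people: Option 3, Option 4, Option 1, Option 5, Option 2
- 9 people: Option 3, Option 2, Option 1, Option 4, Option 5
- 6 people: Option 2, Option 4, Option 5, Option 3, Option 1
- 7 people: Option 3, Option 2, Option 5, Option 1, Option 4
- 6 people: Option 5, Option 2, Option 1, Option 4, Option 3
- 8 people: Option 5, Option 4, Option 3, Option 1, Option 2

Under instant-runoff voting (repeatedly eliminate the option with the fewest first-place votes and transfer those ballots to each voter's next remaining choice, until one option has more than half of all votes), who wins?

Round 1: Option 1 7, Option 2 6, Option 3 22, Option 4 0, Option 5 14. Option 4 eliminated.
Round 2: Option 1 7, Option 2 6, Option 3 22, Option 5 14. Option 2 eliminated.
Round 3: Option 1 7, Option 3 22, Option 5 20. Option 1 eliminated.
Round 4: Option 3 22, Option 5 27. Option 5 has a majority (≥25).

Option 5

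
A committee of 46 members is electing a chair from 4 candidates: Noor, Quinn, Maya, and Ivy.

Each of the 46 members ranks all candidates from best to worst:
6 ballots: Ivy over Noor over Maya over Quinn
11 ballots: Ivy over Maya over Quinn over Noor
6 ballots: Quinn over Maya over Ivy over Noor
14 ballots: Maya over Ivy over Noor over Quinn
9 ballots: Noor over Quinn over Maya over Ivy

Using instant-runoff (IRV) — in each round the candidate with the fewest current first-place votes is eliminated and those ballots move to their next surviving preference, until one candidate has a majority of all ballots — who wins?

Round 1: Noor 9, Quinn 6, Maya 14, Ivy 17. Quinn eliminated.
Round 2: Noor 9, Maya 20, Ivy 17. Noor eliminated.
Round 3: Maya 29, Ivy 17. Maya has a majority (≥24).

Maya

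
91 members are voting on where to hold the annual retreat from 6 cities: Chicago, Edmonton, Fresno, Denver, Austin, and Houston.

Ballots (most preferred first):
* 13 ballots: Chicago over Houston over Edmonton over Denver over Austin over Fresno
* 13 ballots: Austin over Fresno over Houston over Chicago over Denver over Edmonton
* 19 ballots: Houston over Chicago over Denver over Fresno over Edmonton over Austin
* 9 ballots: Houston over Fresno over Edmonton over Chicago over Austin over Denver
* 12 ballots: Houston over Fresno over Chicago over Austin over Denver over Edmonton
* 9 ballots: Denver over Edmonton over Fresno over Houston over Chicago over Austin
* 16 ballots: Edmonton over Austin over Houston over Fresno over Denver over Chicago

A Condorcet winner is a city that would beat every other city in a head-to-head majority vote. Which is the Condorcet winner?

Houston

Houston vs Chicago: 78–13
Houston vs Edmonton: 66–25
Houston vs Fresno: 69–22
Houston vs Denver: 82–9
Houston vs Austin: 62–29
Houston beats every other city.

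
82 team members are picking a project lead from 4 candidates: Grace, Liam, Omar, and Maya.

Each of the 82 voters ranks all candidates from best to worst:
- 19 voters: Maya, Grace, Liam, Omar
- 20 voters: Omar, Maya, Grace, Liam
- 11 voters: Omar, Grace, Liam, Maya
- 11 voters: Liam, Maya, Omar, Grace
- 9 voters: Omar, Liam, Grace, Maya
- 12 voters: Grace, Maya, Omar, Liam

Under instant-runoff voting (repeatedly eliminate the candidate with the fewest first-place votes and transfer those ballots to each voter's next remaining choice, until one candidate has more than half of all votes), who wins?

Maya

Round 1: Grace 12, Liam 11, Omar 40, Maya 19. Liam eliminated.
Round 2: Grace 12, Omar 40, Maya 30. Grace eliminated.
Round 3: Omar 40, Maya 42. Maya has a majority (≥42).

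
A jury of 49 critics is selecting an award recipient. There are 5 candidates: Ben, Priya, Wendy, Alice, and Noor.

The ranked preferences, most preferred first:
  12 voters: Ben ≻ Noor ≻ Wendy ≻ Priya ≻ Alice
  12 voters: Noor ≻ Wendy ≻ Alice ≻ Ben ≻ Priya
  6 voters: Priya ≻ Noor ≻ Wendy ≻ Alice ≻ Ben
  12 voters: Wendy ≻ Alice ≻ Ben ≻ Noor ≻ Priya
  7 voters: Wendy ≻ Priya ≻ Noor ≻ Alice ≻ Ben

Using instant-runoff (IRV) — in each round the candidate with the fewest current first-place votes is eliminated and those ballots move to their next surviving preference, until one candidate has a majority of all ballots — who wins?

Noor

Round 1: Ben 12, Priya 6, Wendy 19, Alice 0, Noor 12. Alice eliminated.
Round 2: Ben 12, Priya 6, Wendy 19, Noor 12. Priya eliminated.
Round 3: Ben 12, Wendy 19, Noor 18. Ben eliminated.
Round 4: Wendy 19, Noor 30. Noor has a majority (≥25).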